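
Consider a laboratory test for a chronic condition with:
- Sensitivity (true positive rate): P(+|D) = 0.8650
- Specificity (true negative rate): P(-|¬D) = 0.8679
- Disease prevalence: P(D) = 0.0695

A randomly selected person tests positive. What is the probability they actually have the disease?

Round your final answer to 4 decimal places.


Let D = has disease, + = positive test

Given:
- P(D) = 0.0695 (prevalence)
- P(+|D) = 0.8650 (sensitivity)
- P(-|¬D) = 0.8679 (specificity)
- P(+|¬D) = 0.1321 (false positive rate = 1 - specificity)

Step 1: Find P(+)
P(+) = P(+|D)P(D) + P(+|¬D)P(¬D)
     = 0.8650 × 0.0695 + 0.1321 × 0.9305
     = 0.06011750 + 0.12291905
     = 0.18303655

Step 2: Apply Bayes' theorem for P(D|+)
P(D|+) = P(+|D)P(D) / P(+)
       = 0.06011750 / 0.18303655
       = 0.3284


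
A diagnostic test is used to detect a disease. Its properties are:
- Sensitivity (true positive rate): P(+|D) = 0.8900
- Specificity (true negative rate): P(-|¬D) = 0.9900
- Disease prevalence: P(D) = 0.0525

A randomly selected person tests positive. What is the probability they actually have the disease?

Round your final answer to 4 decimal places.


Let D = has disease, + = positive test

Given:
- P(D) = 0.0525 (prevalence)
- P(+|D) = 0.8900 (sensitivity)
- P(-|¬D) = 0.9900 (specificity)
- P(+|¬D) = 0.0100 (false positive rate = 1 - specificity)

Step 1: Find P(+)
P(+) = P(+|D)P(D) + P(+|¬D)P(¬D)
     = 0.8900 × 0.0525 + 0.0100 × 0.9475
     = 0.04672500 + 0.00947500
     = 0.05620000

Step 2: Apply Bayes' theorem for P(D|+)
P(D|+) = P(+|D)P(D) / P(+)
       = 0.04672500 / 0.05620000
       = 0.8314


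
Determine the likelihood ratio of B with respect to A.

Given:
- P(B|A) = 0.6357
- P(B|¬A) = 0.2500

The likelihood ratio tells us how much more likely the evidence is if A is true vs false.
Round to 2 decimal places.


Likelihood Ratio (LR) = P(B|A) / P(B|¬A)

LR = 0.6357 / 0.2500
   = 2.54

The evidence is 2.54 times more likely if A is true than if A is false.
Because LR exceeds 1, B is evidence for A.


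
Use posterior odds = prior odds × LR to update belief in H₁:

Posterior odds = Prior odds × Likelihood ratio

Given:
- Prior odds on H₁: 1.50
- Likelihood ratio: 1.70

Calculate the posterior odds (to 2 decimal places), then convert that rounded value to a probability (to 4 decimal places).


Step 1: Calculate posterior odds
Posterior odds = Prior odds × LR
               = 1.50 × 1.70
               = 2.55

Step 2: Convert to probability
P(H₁|E) = Posterior odds / (1 + Posterior odds)
       = 2.55 / (1 + 2.55)
       = 2.55 / 3.55
       = 0.7183

The evidence increased P(H₁) from 0.6000 to 0.7183.


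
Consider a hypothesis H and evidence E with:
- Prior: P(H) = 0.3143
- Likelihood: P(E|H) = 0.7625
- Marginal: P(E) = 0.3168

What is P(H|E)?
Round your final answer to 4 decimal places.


Using Bayes' theorem:

P(H|E) = P(E|H) × P(H) / P(E)
       = 0.7625 × 0.3143 / 0.3168
       = 0.23965375 / 0.3168
       = 0.7565

The evidence strengthens our belief in H.
Prior: 0.3143 → Posterior: 0.7565


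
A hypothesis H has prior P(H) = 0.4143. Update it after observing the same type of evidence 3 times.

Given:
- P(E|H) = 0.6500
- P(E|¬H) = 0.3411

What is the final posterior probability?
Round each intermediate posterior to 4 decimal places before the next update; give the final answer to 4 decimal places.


Sequential Bayesian updating:

Initial prior: P(H) = 0.4143

Update 1:
  P(E) = 0.6500 × 0.4143 + 0.3411 × 0.5857 = 0.26929500 + 0.19978227 = 0.46907727
  P(H|E) = 0.26929500 / 0.46907727 = 0.5741

Update 2:
  P(E) = 0.6500 × 0.5741 + 0.3411 × 0.4259 = 0.37316500 + 0.14527449 = 0.51843949
  P(H|E) = 0.37316500 / 0.51843949 = 0.7198

Update 3:
  P(E) = 0.6500 × 0.7198 + 0.3411 × 0.2802 = 0.46787000 + 0.09557622 = 0.56344622
  P(H|E) = 0.46787000 / 0.56344622 = 0.8304

Final posterior: 0.8304


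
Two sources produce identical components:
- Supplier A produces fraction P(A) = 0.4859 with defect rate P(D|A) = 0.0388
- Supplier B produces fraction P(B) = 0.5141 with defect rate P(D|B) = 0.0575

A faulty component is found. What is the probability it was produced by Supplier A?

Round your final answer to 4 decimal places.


Let A = from Supplier A, D = faulty

Given:
- P(A) = 0.4859, P(B) = 0.5141
- P(D|A) = 0.0388, P(D|B) = 0.0575

Step 1: Find P(D)
P(D) = P(D|A)P(A) + P(D|B)P(B)
     = 0.0388 × 0.4859 + 0.0575 × 0.5141
     = 0.01885292 + 0.02956075
     = 0.04841367

Step 2: Apply Bayes' theorem
P(A|D) = P(D|A)P(A) / P(D)
       = 0.01885292 / 0.04841367
       = 0.3894


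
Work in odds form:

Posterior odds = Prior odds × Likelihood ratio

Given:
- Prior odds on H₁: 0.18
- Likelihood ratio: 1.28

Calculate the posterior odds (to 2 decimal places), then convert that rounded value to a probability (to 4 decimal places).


Step 1: Calculate posterior odds
Posterior odds = Prior odds × LR
               = 0.18 × 1.28
               = 0.23

Step 2: Convert to probability
P(H₁|E) = Posterior odds / (1 + Posterior odds)
       = 0.23 / (1 + 0.23)
       = 0.23 / 1.23
       = 0.1870

The evidence increased P(H₁) from 0.1525 to 0.1870.


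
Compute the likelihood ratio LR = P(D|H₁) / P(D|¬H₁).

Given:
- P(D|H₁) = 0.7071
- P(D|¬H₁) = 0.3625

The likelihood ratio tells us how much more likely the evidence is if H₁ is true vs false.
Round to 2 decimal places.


Likelihood Ratio (LR) = P(D|H₁) / P(D|¬H₁)

LR = 0.7071 / 0.3625
   = 1.95

The evidence is 1.95 times more likely if H₁ is true than if H₁ is false.
Because LR exceeds 1, D is evidence for H₁.


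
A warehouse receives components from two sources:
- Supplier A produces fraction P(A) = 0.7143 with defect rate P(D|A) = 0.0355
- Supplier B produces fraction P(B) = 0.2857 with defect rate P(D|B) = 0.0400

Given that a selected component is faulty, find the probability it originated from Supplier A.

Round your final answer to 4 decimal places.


Let A = from Supplier A, D = faulty

Given:
- P(A) = 0.7143, P(B) = 0.2857
- P(D|A) = 0.0355, P(D|B) = 0.0400

Step 1: Find P(D)
P(D) = P(D|A)P(A) + P(D|B)P(B)
     = 0.0355 × 0.7143 + 0.0400 × 0.2857
     = 0.02535765 + 0.01142800
     = 0.03678565

Step 2: Apply Bayes' theorem
P(A|D) = P(D|A)P(A) / P(D)
       = 0.02535765 / 0.03678565
       = 0.6893


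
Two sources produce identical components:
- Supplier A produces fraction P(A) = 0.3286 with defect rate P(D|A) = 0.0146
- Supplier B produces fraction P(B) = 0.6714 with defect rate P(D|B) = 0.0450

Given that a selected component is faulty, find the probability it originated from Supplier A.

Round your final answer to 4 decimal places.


Let A = from Supplier A, D = faulty

Given:
- P(A) = 0.3286, P(B) = 0.6714
- P(D|A) = 0.0146, P(D|B) = 0.0450

Step 1: Find P(D)
P(D) = P(D|A)P(A) + P(D|B)P(B)
     = 0.0146 × 0.3286 + 0.0450 × 0.6714
     = 0.00479756 + 0.03021300
     = 0.03501056

Step 2: Apply Bayes' theorem
P(A|D) = P(D|A)P(A) / P(D)
       = 0.00479756 / 0.03501056
       = 0.1370


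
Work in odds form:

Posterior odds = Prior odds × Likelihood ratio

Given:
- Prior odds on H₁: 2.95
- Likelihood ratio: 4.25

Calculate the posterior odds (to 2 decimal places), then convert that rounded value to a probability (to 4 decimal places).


Step 1: Calculate posterior odds
Posterior odds = Prior odds × LR
               = 2.95 × 4.25
               = 12.54

Step 2: Convert to probability
P(H₁|E) = Posterior odds / (1 + Posterior odds)
       = 12.54 / (1 + 12.54)
       = 12.54 / 13.54
       = 0.9261

The evidence increased P(H₁) from 0.7468 to 0.9261.


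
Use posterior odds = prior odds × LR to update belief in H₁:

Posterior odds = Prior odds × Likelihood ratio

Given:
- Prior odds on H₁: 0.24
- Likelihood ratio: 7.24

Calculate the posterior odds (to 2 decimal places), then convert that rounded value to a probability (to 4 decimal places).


Step 1: Calculate posterior odds
Posterior odds = Prior odds × LR
               = 0.24 × 7.24
               = 1.74

Step 2: Convert to probability
P(H₁|E) = Posterior odds / (1 + Posterior odds)
       = 1.74 / (1 + 1.74)
       = 1.74 / 2.74
       = 0.6350

The evidence increased P(H₁) from 0.1935 to 0.6350.


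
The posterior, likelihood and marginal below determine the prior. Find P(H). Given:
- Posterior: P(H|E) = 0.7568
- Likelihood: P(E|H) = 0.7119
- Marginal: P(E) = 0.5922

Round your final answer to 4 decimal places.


From Bayes' theorem: P(H|E) = P(E|H) × P(H) / P(E)

Rearranging for P(H):
P(H) = P(H|E) × P(E) / P(E|H)
     = 0.7568 × 0.5922 / 0.7119
     = 0.44817696 / 0.7119
     = 0.6296


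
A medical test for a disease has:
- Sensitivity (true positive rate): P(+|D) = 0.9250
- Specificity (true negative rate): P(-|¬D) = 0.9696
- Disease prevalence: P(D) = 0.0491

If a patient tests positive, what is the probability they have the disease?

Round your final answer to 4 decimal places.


Let D = has disease, + = positive test

Given:
- P(D) = 0.0491 (prevalence)
- P(+|D) = 0.9250 (sensitivity)
- P(-|¬D) = 0.9696 (specificity)
- P(+|¬D) = 0.0304 (false positive rate = 1 - specificity)

Step 1: Find P(+)
P(+) = P(+|D)P(D) + P(+|¬D)P(¬D)
     = 0.9250 × 0.0491 + 0.0304 × 0.9509
     = 0.04541750 + 0.02890736
     = 0.07432486

Step 2: Apply Bayes' theorem for P(D|+)
P(D|+) = P(+|D)P(D) / P(+)
       = 0.04541750 / 0.07432486
       = 0.6111


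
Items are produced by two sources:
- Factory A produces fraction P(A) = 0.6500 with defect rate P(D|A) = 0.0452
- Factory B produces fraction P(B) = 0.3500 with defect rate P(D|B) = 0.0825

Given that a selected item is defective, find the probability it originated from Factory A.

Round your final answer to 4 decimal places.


Let A = from Factory A, D = defective

Given:
- P(A) = 0.6500, P(B) = 0.3500
- P(D|A) = 0.0452, P(D|B) = 0.0825

Step 1: Find P(D)
P(D) = P(D|A)P(A) + P(D|B)P(B)
     = 0.0452 × 0.6500 + 0.0825 × 0.3500
     = 0.02938000 + 0.02887500
     = 0.05825500

Step 2: Apply Bayes' theorem
P(A|D) = P(D|A)P(A) / P(D)
       = 0.02938000 / 0.05825500
       = 0.5043


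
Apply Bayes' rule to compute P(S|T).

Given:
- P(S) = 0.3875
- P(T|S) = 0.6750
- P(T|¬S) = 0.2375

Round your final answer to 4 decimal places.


Bayes' theorem: P(S|T) = P(T|S) × P(S) / P(T)

Step 1: Calculate P(T) using law of total probability
P(T) = P(T|S)P(S) + P(T|¬S)P(¬S)
     = 0.6750 × 0.3875 + 0.2375 × 0.6125
     = 0.26156250 + 0.14546875
     = 0.40703125

Step 2: Apply Bayes' theorem
P(S|T) = P(T|S) × P(S) / P(T)
       = 0.26156250 / 0.40703125
       = 0.6426


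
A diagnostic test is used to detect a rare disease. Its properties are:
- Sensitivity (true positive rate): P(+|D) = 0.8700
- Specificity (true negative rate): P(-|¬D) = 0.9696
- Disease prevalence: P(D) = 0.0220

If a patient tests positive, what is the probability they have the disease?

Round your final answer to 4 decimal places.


Let D = has disease, + = positive test

Given:
- P(D) = 0.0220 (prevalence)
- P(+|D) = 0.8700 (sensitivity)
- P(-|¬D) = 0.9696 (specificity)
- P(+|¬D) = 0.0304 (false positive rate = 1 - specificity)

Step 1: Find P(+)
P(+) = P(+|D)P(D) + P(+|¬D)P(¬D)
     = 0.8700 × 0.0220 + 0.0304 × 0.9780
     = 0.01914000 + 0.02973120
     = 0.04887120

Step 2: Apply Bayes' theorem for P(D|+)
P(D|+) = P(+|D)P(D) / P(+)
       = 0.01914000 / 0.04887120
       = 0.3916


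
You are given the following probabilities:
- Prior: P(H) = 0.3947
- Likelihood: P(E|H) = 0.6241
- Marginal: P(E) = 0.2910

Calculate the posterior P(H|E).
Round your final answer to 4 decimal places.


Using Bayes' theorem:

P(H|E) = P(E|H) × P(H) / P(E)
       = 0.6241 × 0.3947 / 0.2910
       = 0.24633227 / 0.2910
       = 0.8465

The evidence strengthens our belief in H.
Prior: 0.3947 → Posterior: 0.8465


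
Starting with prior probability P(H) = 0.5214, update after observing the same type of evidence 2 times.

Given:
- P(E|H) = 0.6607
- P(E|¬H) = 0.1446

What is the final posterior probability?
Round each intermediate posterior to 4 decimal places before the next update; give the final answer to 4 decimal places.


Sequential Bayesian updating:

Initial prior: P(H) = 0.5214

Update 1:
  P(E) = 0.6607 × 0.5214 + 0.1446 × 0.4786 = 0.34448898 + 0.06920556 = 0.41369454
  P(H|E) = 0.34448898 / 0.41369454 = 0.8327

Update 2:
  P(E) = 0.6607 × 0.8327 + 0.1446 × 0.1673 = 0.55016489 + 0.02419158 = 0.57435647
  P(H|E) = 0.55016489 / 0.57435647 = 0.9579

Final posterior: 0.9579


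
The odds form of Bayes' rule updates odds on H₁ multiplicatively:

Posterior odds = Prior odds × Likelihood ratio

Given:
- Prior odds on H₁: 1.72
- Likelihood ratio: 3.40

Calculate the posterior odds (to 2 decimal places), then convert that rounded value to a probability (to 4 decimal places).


Step 1: Calculate posterior odds
Posterior odds = Prior odds × LR
               = 1.72 × 3.40
               = 5.85

Step 2: Convert to probability
P(H₁|E) = Posterior odds / (1 + Posterior odds)
       = 5.85 / (1 + 5.85)
       = 5.85 / 6.85
       = 0.8540

The evidence increased P(H₁) from 0.6324 to 0.8540.


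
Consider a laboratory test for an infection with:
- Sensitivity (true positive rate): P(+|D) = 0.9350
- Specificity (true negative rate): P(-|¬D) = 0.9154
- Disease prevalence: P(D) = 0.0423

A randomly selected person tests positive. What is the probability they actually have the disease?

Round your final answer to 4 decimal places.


Let D = has disease, + = positive test

Given:
- P(D) = 0.0423 (prevalence)
- P(+|D) = 0.9350 (sensitivity)
- P(-|¬D) = 0.9154 (specificity)
- P(+|¬D) = 0.0846 (false positive rate = 1 - specificity)

Step 1: Find P(+)
P(+) = P(+|D)P(D) + P(+|¬D)P(¬D)
     = 0.9350 × 0.0423 + 0.0846 × 0.9577
     = 0.03955050 + 0.08102142
     = 0.12057192

Step 2: Apply Bayes' theorem for P(D|+)
P(D|+) = P(+|D)P(D) / P(+)
       = 0.03955050 / 0.12057192
       = 0.3280


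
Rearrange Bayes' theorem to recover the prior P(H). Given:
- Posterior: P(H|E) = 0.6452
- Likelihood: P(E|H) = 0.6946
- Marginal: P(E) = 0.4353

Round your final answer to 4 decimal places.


From Bayes' theorem: P(H|E) = P(E|H) × P(H) / P(E)

Rearranging for P(H):
P(H) = P(H|E) × P(E) / P(E|H)
     = 0.6452 × 0.4353 / 0.6946
     = 0.28085556 / 0.6946
     = 0.4043


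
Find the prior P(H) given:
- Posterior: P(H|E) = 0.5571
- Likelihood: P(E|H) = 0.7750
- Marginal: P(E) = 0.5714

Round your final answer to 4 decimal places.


From Bayes' theorem: P(H|E) = P(E|H) × P(H) / P(E)

Rearranging for P(H):
P(H) = P(H|E) × P(E) / P(E|H)
     = 0.5571 × 0.5714 / 0.7750
     = 0.31832694 / 0.7750
     = 0.4107


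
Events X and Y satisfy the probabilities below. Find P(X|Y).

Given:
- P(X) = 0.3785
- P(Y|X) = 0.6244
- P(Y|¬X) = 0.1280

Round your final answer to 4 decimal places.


Bayes' theorem: P(X|Y) = P(Y|X) × P(X) / P(Y)

Step 1: Calculate P(Y) using law of total probability
P(Y) = P(Y|X)P(X) + P(Y|¬X)P(¬X)
     = 0.6244 × 0.3785 + 0.1280 × 0.6215
     = 0.23633540 + 0.07955200
     = 0.31588740

Step 2: Apply Bayes' theorem
P(X|Y) = P(Y|X) × P(X) / P(Y)
       = 0.23633540 / 0.31588740
       = 0.7482


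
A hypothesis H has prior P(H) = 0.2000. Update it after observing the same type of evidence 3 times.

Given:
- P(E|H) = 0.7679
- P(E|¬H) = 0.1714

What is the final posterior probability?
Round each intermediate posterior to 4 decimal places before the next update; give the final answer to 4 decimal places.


Sequential Bayesian updating:

Initial prior: P(H) = 0.2000

Update 1:
  P(E) = 0.7679 × 0.2000 + 0.1714 × 0.8000 = 0.15358000 + 0.13712000 = 0.29070000
  P(H|E) = 0.15358000 / 0.29070000 = 0.5283

Update 2:
  P(E) = 0.7679 × 0.5283 + 0.1714 × 0.4717 = 0.40568157 + 0.08084938 = 0.48653095
  P(H|E) = 0.40568157 / 0.48653095 = 0.8338

Update 3:
  P(E) = 0.7679 × 0.8338 + 0.1714 × 0.1662 = 0.64027502 + 0.02848668 = 0.66876170
  P(H|E) = 0.64027502 / 0.66876170 = 0.9574

Final posterior: 0.9574


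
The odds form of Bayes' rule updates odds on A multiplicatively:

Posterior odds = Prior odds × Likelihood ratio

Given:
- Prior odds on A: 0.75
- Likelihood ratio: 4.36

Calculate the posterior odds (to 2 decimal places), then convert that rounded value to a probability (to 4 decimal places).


Step 1: Calculate posterior odds
Posterior odds = Prior odds × LR
               = 0.75 × 4.36
               = 3.27

Step 2: Convert to probability
P(A|E) = Posterior odds / (1 + Posterior odds)
       = 3.27 / (1 + 3.27)
       = 3.27 / 4.27
       = 0.7658

The evidence increased P(A) from 0.4286 to 0.7658.


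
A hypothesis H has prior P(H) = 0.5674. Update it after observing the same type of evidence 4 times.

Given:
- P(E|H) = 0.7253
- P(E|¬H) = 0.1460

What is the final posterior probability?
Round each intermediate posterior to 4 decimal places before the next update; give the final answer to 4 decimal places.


Sequential Bayesian updating:

Initial prior: P(H) = 0.5674

Update 1:
  P(E) = 0.7253 × 0.5674 + 0.1460 × 0.4326 = 0.41153522 + 0.06315960 = 0.47469482
  P(H|E) = 0.41153522 / 0.47469482 = 0.8669

Update 2:
  P(E) = 0.7253 × 0.8669 + 0.1460 × 0.1331 = 0.62876257 + 0.01943260 = 0.64819517
  P(H|E) = 0.62876257 / 0.64819517 = 0.9700

Update 3:
  P(E) = 0.7253 × 0.9700 + 0.1460 × 0.0300 = 0.70354100 + 0.00438000 = 0.70792100
  P(H|E) = 0.70354100 / 0.70792100 = 0.9938

Update 4:
  P(E) = 0.7253 × 0.9938 + 0.1460 × 0.0062 = 0.72080314 + 0.00090520 = 0.72170834
  P(H|E) = 0.72080314 / 0.72170834 = 0.9987

Final posterior: 0.9987


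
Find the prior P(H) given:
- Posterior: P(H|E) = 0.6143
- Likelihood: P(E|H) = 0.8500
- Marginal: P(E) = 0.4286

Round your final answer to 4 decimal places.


From Bayes' theorem: P(H|E) = P(E|H) × P(H) / P(E)

Rearranging for P(H):
P(H) = P(H|E) × P(E) / P(E|H)
     = 0.6143 × 0.4286 / 0.8500
     = 0.26328898 / 0.8500
     = 0.3098


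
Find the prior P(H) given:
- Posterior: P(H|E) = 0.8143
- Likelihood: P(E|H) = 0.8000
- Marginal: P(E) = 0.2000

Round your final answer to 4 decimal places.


From Bayes' theorem: P(H|E) = P(E|H) × P(H) / P(E)

Rearranging for P(H):
P(H) = P(H|E) × P(E) / P(E|H)
     = 0.8143 × 0.2000 / 0.8000
     = 0.16286000 / 0.8000
     = 0.2036


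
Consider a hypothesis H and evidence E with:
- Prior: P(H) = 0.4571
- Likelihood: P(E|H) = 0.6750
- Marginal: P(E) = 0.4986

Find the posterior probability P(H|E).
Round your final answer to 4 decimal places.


Using Bayes' theorem:

P(H|E) = P(E|H) × P(H) / P(E)
       = 0.6750 × 0.4571 / 0.4986
       = 0.30854250 / 0.4986
       = 0.6188

The evidence strengthens our belief in H.
Prior: 0.4571 → Posterior: 0.6188


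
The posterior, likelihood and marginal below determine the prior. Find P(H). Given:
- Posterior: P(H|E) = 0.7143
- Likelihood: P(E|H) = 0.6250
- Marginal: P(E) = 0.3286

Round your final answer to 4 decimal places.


From Bayes' theorem: P(H|E) = P(E|H) × P(H) / P(E)

Rearranging for P(H):
P(H) = P(H|E) × P(E) / P(E|H)
     = 0.7143 × 0.3286 / 0.6250
     = 0.23471898 / 0.6250
     = 0.3756


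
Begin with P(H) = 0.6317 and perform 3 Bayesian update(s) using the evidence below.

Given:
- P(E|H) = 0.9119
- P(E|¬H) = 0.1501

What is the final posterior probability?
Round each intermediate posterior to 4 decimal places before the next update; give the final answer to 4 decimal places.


Sequential Bayesian updating:

Initial prior: P(H) = 0.6317

Update 1:
  P(E) = 0.9119 × 0.6317 + 0.1501 × 0.3683 = 0.57604723 + 0.05528183 = 0.63132906
  P(H|E) = 0.57604723 / 0.63132906 = 0.9124

Update 2:
  P(E) = 0.9119 × 0.9124 + 0.1501 × 0.0876 = 0.83201756 + 0.01314876 = 0.84516632
  P(H|E) = 0.83201756 / 0.84516632 = 0.9844

Update 3:
  P(E) = 0.9119 × 0.9844 + 0.1501 × 0.0156 = 0.89767436 + 0.00234156 = 0.90001592
  P(H|E) = 0.89767436 / 0.90001592 = 0.9974

Final posterior: 0.9974


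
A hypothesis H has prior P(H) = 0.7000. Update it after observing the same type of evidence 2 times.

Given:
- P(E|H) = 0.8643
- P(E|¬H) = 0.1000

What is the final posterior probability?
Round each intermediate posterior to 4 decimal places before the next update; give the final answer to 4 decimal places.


Sequential Bayesian updating:

Initial prior: P(H) = 0.7000

Update 1:
  P(E) = 0.8643 × 0.7000 + 0.1000 × 0.3000 = 0.60501000 + 0.03000000 = 0.63501000
  P(H|E) = 0.60501000 / 0.63501000 = 0.9528

Update 2:
  P(E) = 0.8643 × 0.9528 + 0.1000 × 0.0472 = 0.82350504 + 0.00472000 = 0.82822504
  P(H|E) = 0.82350504 / 0.82822504 = 0.9943

Final posterior: 0.9943


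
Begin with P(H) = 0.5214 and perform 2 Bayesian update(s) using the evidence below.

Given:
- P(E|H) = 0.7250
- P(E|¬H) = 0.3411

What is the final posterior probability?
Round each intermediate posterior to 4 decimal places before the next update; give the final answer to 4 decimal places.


Sequential Bayesian updating:

Initial prior: P(H) = 0.5214

Update 1:
  P(E) = 0.7250 × 0.5214 + 0.3411 × 0.4786 = 0.37801500 + 0.16325046 = 0.54126546
  P(H|E) = 0.37801500 / 0.54126546 = 0.6984

Update 2:
  P(E) = 0.7250 × 0.6984 + 0.3411 × 0.3016 = 0.50634000 + 0.10287576 = 0.60921576
  P(H|E) = 0.50634000 / 0.60921576 = 0.8311

Final posterior: 0.8311


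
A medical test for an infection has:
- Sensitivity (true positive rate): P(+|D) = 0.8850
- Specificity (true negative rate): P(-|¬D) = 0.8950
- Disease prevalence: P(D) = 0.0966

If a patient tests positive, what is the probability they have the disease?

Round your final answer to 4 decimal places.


Let D = has disease, + = positive test

Given:
- P(D) = 0.0966 (prevalence)
- P(+|D) = 0.8850 (sensitivity)
- P(-|¬D) = 0.8950 (specificity)
- P(+|¬D) = 0.1050 (false positive rate = 1 - specificity)

Step 1: Find P(+)
P(+) = P(+|D)P(D) + P(+|¬D)P(¬D)
     = 0.8850 × 0.0966 + 0.1050 × 0.9034
     = 0.08549100 + 0.09485700
     = 0.18034800

Step 2: Apply Bayes' theorem for P(D|+)
P(D|+) = P(+|D)P(D) / P(+)
       = 0.08549100 / 0.18034800
       = 0.4740


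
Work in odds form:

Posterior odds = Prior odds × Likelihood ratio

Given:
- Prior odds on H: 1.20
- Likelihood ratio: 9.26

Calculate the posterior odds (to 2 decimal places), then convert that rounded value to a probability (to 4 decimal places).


Step 1: Calculate posterior odds
Posterior odds = Prior odds × LR
               = 1.20 × 9.26
               = 11.11

Step 2: Convert to probability
P(H|E) = Posterior odds / (1 + Posterior odds)
       = 11.11 / (1 + 11.11)
       = 11.11 / 12.11
       = 0.9174

The evidence increased P(H) from 0.5455 to 0.9174.


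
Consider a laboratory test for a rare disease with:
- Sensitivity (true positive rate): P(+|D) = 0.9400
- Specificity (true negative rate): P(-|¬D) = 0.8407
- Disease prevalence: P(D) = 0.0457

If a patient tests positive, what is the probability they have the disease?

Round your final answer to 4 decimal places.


Let D = has disease, + = positive test

Given:
- P(D) = 0.0457 (prevalence)
- P(+|D) = 0.9400 (sensitivity)
- P(-|¬D) = 0.8407 (specificity)
- P(+|¬D) = 0.1593 (false positive rate = 1 - specificity)

Step 1: Find P(+)
P(+) = P(+|D)P(D) + P(+|¬D)P(¬D)
     = 0.9400 × 0.0457 + 0.1593 × 0.9543
     = 0.04295800 + 0.15201999
     = 0.19497799

Step 2: Apply Bayes' theorem for P(D|+)
P(D|+) = P(+|D)P(D) / P(+)
       = 0.04295800 / 0.19497799
       = 0.2203


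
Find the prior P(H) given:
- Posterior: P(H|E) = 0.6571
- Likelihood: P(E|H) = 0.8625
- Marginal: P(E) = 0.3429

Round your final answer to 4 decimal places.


From Bayes' theorem: P(H|E) = P(E|H) × P(H) / P(E)

Rearranging for P(H):
P(H) = P(H|E) × P(E) / P(E|H)
     = 0.6571 × 0.3429 / 0.8625
     = 0.22531959 / 0.8625
     = 0.2612


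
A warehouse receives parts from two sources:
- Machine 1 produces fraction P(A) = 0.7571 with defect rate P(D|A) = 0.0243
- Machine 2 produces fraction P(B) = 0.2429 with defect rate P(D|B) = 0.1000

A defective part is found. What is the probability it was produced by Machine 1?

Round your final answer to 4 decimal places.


Let A = from Machine 1, D = defective

Given:
- P(A) = 0.7571, P(B) = 0.2429
- P(D|A) = 0.0243, P(D|B) = 0.1000

Step 1: Find P(D)
P(D) = P(D|A)P(A) + P(D|B)P(B)
     = 0.0243 × 0.7571 + 0.1000 × 0.2429
     = 0.01839753 + 0.02429000
     = 0.04268753

Step 2: Apply Bayes' theorem
P(A|D) = P(D|A)P(A) / P(D)
       = 0.01839753 / 0.04268753
       = 0.4310


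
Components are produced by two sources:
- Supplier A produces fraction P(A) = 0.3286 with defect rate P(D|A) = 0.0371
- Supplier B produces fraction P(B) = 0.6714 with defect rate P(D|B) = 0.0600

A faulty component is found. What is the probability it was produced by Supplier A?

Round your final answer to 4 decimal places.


Let A = from Supplier A, D = faulty

Given:
- P(A) = 0.3286, P(B) = 0.6714
- P(D|A) = 0.0371, P(D|B) = 0.0600

Step 1: Find P(D)
P(D) = P(D|A)P(A) + P(D|B)P(B)
     = 0.0371 × 0.3286 + 0.0600 × 0.6714
     = 0.01219106 + 0.04028400
     = 0.05247506

Step 2: Apply Bayes' theorem
P(A|D) = P(D|A)P(A) / P(D)
       = 0.01219106 / 0.05247506
       = 0.2323


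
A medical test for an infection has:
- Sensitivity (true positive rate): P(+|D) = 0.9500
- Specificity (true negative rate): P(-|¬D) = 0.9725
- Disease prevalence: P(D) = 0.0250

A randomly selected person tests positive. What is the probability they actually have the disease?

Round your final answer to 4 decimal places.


Let D = has disease, + = positive test

Given:
- P(D) = 0.0250 (prevalence)
- P(+|D) = 0.9500 (sensitivity)
- P(-|¬D) = 0.9725 (specificity)
- P(+|¬D) = 0.0275 (false positive rate = 1 - specificity)

Step 1: Find P(+)
P(+) = P(+|D)P(D) + P(+|¬D)P(¬D)
     = 0.9500 × 0.0250 + 0.0275 × 0.9750
     = 0.02375000 + 0.02681250
     = 0.05056250

Step 2: Apply Bayes' theorem for P(D|+)
P(D|+) = P(+|D)P(D) / P(+)
       = 0.02375000 / 0.05056250
       = 0.4697


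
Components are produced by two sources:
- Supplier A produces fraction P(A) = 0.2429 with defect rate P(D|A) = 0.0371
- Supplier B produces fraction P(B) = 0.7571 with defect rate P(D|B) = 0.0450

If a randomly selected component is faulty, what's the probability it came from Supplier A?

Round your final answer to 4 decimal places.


Let A = from Supplier A, D = faulty

Given:
- P(A) = 0.2429, P(B) = 0.7571
- P(D|A) = 0.0371, P(D|B) = 0.0450

Step 1: Find P(D)
P(D) = P(D|A)P(A) + P(D|B)P(B)
     = 0.0371 × 0.2429 + 0.0450 × 0.7571
     = 0.00901159 + 0.03406950
     = 0.04308109

Step 2: Apply Bayes' theorem
P(A|D) = P(D|A)P(A) / P(D)
       = 0.00901159 / 0.04308109
       = 0.2092


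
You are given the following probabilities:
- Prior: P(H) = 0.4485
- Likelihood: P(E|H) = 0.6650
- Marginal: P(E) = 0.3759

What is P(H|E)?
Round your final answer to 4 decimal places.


Using Bayes' theorem:

P(H|E) = P(E|H) × P(H) / P(E)
       = 0.6650 × 0.4485 / 0.3759
       = 0.29825250 / 0.3759
       = 0.7934

The evidence strengthens our belief in H.
Prior: 0.4485 → Posterior: 0.7934


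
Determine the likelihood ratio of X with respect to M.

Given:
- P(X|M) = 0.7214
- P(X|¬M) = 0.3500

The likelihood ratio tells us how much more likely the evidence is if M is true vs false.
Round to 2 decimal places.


Likelihood Ratio (LR) = P(X|M) / P(X|¬M)

LR = 0.7214 / 0.3500
   = 2.06

The evidence is 2.06 times more likely if M is true than if M is false.
Since LR > 1, the evidence supports M over ¬M.


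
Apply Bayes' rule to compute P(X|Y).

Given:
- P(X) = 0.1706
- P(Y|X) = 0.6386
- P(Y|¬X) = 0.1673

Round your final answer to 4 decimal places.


Bayes' theorem: P(X|Y) = P(Y|X) × P(X) / P(Y)

Step 1: Calculate P(Y) using law of total probability
P(Y) = P(Y|X)P(X) + P(Y|¬X)P(¬X)
     = 0.6386 × 0.1706 + 0.1673 × 0.8294
     = 0.10894516 + 0.13875862
     = 0.24770378

Step 2: Apply Bayes' theorem
P(X|Y) = P(Y|X) × P(X) / P(Y)
       = 0.10894516 / 0.24770378
       = 0.4398


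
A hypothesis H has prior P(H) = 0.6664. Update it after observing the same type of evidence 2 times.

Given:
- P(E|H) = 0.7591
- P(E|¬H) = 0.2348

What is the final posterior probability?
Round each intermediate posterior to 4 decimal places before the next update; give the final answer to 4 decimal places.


Sequential Bayesian updating:

Initial prior: P(H) = 0.6664

Update 1:
  P(E) = 0.7591 × 0.6664 + 0.2348 × 0.3336 = 0.50586424 + 0.07832928 = 0.58419352
  P(H|E) = 0.50586424 / 0.58419352 = 0.8659

Update 2:
  P(E) = 0.7591 × 0.8659 + 0.2348 × 0.1341 = 0.65730469 + 0.03148668 = 0.68879137
  P(H|E) = 0.65730469 / 0.68879137 = 0.9543

Final posterior: 0.9543


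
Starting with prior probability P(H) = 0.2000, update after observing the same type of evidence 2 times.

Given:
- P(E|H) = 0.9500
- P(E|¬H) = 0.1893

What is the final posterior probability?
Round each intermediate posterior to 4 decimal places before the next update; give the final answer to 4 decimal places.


Sequential Bayesian updating:

Initial prior: P(H) = 0.2000

Update 1:
  P(E) = 0.9500 × 0.2000 + 0.1893 × 0.8000 = 0.19000000 + 0.15144000 = 0.34144000
  P(H|E) = 0.19000000 / 0.34144000 = 0.5565

Update 2:
  P(E) = 0.9500 × 0.5565 + 0.1893 × 0.4435 = 0.52867500 + 0.08395455 = 0.61262955
  P(H|E) = 0.52867500 / 0.61262955 = 0.8630

Final posterior: 0.8630


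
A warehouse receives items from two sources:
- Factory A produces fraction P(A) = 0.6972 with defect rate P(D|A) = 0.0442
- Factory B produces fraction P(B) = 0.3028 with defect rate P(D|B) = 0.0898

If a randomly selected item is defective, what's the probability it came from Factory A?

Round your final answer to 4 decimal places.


Let A = from Factory A, D = defective

Given:
- P(A) = 0.6972, P(B) = 0.3028
- P(D|A) = 0.0442, P(D|B) = 0.0898

Step 1: Find P(D)
P(D) = P(D|A)P(A) + P(D|B)P(B)
     = 0.0442 × 0.6972 + 0.0898 × 0.3028
     = 0.03081624 + 0.02719144
     = 0.05800768

Step 2: Apply Bayes' theorem
P(A|D) = P(D|A)P(A) / P(D)
       = 0.03081624 / 0.05800768
       = 0.5312


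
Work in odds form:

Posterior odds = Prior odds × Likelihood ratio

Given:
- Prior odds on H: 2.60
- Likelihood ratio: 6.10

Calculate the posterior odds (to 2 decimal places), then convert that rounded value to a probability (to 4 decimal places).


Step 1: Calculate posterior odds
Posterior odds = Prior odds × LR
               = 2.60 × 6.10
               = 15.86

Step 2: Convert to probability
P(H|E) = Posterior odds / (1 + Posterior odds)
       = 15.86 / (1 + 15.86)
       = 15.86 / 16.86
       = 0.9407

The evidence increased P(H) from 0.7222 to 0.9407.


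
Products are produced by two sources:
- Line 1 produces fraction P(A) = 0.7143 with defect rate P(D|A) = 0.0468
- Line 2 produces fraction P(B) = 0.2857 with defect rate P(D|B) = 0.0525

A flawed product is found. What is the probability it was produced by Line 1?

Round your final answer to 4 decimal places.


Let A = from Line 1, D = flawed

Given:
- P(A) = 0.7143, P(B) = 0.2857
- P(D|A) = 0.0468, P(D|B) = 0.0525

Step 1: Find P(D)
P(D) = P(D|A)P(A) + P(D|B)P(B)
     = 0.0468 × 0.7143 + 0.0525 × 0.2857
     = 0.03342924 + 0.01499925
     = 0.04842849

Step 2: Apply Bayes' theorem
P(A|D) = P(D|A)P(A) / P(D)
       = 0.03342924 / 0.04842849
       = 0.6903


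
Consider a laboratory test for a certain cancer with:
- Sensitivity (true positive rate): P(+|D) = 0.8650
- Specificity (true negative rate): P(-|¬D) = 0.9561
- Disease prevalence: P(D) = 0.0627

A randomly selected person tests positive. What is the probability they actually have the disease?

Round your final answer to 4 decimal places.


Let D = has disease, + = positive test

Given:
- P(D) = 0.0627 (prevalence)
- P(+|D) = 0.8650 (sensitivity)
- P(-|¬D) = 0.9561 (specificity)
- P(+|¬D) = 0.0439 (false positive rate = 1 - specificity)

Step 1: Find P(+)
P(+) = P(+|D)P(D) + P(+|¬D)P(¬D)
     = 0.8650 × 0.0627 + 0.0439 × 0.9373
     = 0.05423550 + 0.04114747
     = 0.09538297

Step 2: Apply Bayes' theorem for P(D|+)
P(D|+) = P(+|D)P(D) / P(+)
       = 0.05423550 / 0.09538297
       = 0.5686


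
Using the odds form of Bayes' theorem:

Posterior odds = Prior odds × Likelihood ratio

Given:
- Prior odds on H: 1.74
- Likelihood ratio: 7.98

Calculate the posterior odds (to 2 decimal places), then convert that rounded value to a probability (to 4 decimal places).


Step 1: Calculate posterior odds
Posterior odds = Prior odds × LR
               = 1.74 × 7.98
               = 13.89

Step 2: Convert to probability
P(H|E) = Posterior odds / (1 + Posterior odds)
       = 13.89 / (1 + 13.89)
       = 13.89 / 14.89
       = 0.9328

The evidence increased P(H) from 0.6350 to 0.9328.


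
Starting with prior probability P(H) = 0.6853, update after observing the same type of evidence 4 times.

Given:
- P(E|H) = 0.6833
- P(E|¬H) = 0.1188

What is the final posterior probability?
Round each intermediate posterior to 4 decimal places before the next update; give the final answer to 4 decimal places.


Sequential Bayesian updating:

Initial prior: P(H) = 0.6853

Update 1:
  P(E) = 0.6833 × 0.6853 + 0.1188 × 0.3147 = 0.46826549 + 0.03738636 = 0.50565185
  P(H|E) = 0.46826549 / 0.50565185 = 0.9261

Update 2:
  P(E) = 0.6833 × 0.9261 + 0.1188 × 0.0739 = 0.63280413 + 0.00877932 = 0.64158345
  P(H|E) = 0.63280413 / 0.64158345 = 0.9863

Update 3:
  P(E) = 0.6833 × 0.9863 + 0.1188 × 0.0137 = 0.67393879 + 0.00162756 = 0.67556635
  P(H|E) = 0.67393879 / 0.67556635 = 0.9976

Update 4:
  P(E) = 0.6833 × 0.9976 + 0.1188 × 0.0024 = 0.68166008 + 0.00028512 = 0.68194520
  P(H|E) = 0.68166008 / 0.68194520 = 0.9996

Final posterior: 0.9996


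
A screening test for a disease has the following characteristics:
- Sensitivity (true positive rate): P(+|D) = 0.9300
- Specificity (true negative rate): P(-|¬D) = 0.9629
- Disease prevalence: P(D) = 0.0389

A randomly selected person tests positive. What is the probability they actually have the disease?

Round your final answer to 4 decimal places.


Let D = has disease, + = positive test

Given:
- P(D) = 0.0389 (prevalence)
- P(+|D) = 0.9300 (sensitivity)
- P(-|¬D) = 0.9629 (specificity)
- P(+|¬D) = 0.0371 (false positive rate = 1 - specificity)

Step 1: Find P(+)
P(+) = P(+|D)P(D) + P(+|¬D)P(¬D)
     = 0.9300 × 0.0389 + 0.0371 × 0.9611
     = 0.03617700 + 0.03565681
     = 0.07183381

Step 2: Apply Bayes' theorem for P(D|+)
P(D|+) = P(+|D)P(D) / P(+)
       = 0.03617700 / 0.07183381
       = 0.5036


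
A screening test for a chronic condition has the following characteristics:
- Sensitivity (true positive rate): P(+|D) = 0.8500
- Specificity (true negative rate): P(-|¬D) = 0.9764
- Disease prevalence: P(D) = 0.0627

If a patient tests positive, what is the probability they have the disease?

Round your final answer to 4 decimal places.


Let D = has disease, + = positive test

Given:
- P(D) = 0.0627 (prevalence)
- P(+|D) = 0.8500 (sensitivity)
- P(-|¬D) = 0.9764 (specificity)
- P(+|¬D) = 0.0236 (false positive rate = 1 - specificity)

Step 1: Find P(+)
P(+) = P(+|D)P(D) + P(+|¬D)P(¬D)
     = 0.8500 × 0.0627 + 0.0236 × 0.9373
     = 0.05329500 + 0.02212028
     = 0.07541528

Step 2: Apply Bayes' theorem for P(D|+)
P(D|+) = P(+|D)P(D) / P(+)
       = 0.05329500 / 0.07541528
       = 0.7067


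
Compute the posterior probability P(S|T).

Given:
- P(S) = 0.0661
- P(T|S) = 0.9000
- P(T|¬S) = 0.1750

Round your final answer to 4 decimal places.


Bayes' theorem: P(S|T) = P(T|S) × P(S) / P(T)

Step 1: Calculate P(T) using law of total probability
P(T) = P(T|S)P(S) + P(T|¬S)P(¬S)
     = 0.9000 × 0.0661 + 0.1750 × 0.9339
     = 0.05949000 + 0.16343250
     = 0.22292250

Step 2: Apply Bayes' theorem
P(S|T) = P(T|S) × P(S) / P(T)
       = 0.05949000 / 0.22292250
       = 0.2669


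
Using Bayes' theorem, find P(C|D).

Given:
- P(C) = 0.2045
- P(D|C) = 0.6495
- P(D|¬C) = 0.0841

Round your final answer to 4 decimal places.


Bayes' theorem: P(C|D) = P(D|C) × P(C) / P(D)

Step 1: Calculate P(D) using law of total probability
P(D) = P(D|C)P(C) + P(D|¬C)P(¬C)
     = 0.6495 × 0.2045 + 0.0841 × 0.7955
     = 0.13282275 + 0.06690155
     = 0.19972430

Step 2: Apply Bayes' theorem
P(C|D) = P(D|C) × P(C) / P(D)
       = 0.13282275 / 0.19972430
       = 0.6650


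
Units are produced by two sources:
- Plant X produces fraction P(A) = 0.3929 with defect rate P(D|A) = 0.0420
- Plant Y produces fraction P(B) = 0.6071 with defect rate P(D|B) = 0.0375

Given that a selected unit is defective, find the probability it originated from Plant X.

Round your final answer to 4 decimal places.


Let A = from Plant X, D = defective

Given:
- P(A) = 0.3929, P(B) = 0.6071
- P(D|A) = 0.0420, P(D|B) = 0.0375

Step 1: Find P(D)
P(D) = P(D|A)P(A) + P(D|B)P(B)
     = 0.0420 × 0.3929 + 0.0375 × 0.6071
     = 0.01650180 + 0.02276625
     = 0.03926805

Step 2: Apply Bayes' theorem
P(A|D) = P(D|A)P(A) / P(D)
       = 0.01650180 / 0.03926805
       = 0.4202


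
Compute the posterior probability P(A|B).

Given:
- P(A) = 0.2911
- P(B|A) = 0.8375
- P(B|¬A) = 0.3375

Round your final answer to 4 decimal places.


Bayes' theorem: P(A|B) = P(B|A) × P(A) / P(B)

Step 1: Calculate P(B) using law of total probability
P(B) = P(B|A)P(A) + P(B|¬A)P(¬A)
     = 0.8375 × 0.2911 + 0.3375 × 0.7089
     = 0.24379625 + 0.23925375
     = 0.48305000

Step 2: Apply Bayes' theorem
P(A|B) = P(B|A) × P(A) / P(B)
       = 0.24379625 / 0.48305000
       = 0.5047


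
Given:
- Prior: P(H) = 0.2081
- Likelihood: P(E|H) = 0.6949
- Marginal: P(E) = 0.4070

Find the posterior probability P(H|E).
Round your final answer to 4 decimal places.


Using Bayes' theorem:

P(H|E) = P(E|H) × P(H) / P(E)
       = 0.6949 × 0.2081 / 0.4070
       = 0.14460869 / 0.4070
       = 0.3553

The evidence strengthens our belief in H.
Prior: 0.2081 → Posterior: 0.3553


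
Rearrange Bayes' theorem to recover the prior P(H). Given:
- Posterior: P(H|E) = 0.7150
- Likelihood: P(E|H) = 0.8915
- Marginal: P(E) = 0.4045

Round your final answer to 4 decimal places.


From Bayes' theorem: P(H|E) = P(E|H) × P(H) / P(E)

Rearranging for P(H):
P(H) = P(H|E) × P(E) / P(E|H)
     = 0.7150 × 0.4045 / 0.8915
     = 0.28921750 / 0.8915
     = 0.3244


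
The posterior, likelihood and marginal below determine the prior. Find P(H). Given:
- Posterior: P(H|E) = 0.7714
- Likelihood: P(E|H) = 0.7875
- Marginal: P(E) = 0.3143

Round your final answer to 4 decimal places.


From Bayes' theorem: P(H|E) = P(E|H) × P(H) / P(E)

Rearranging for P(H):
P(H) = P(H|E) × P(E) / P(E|H)
     = 0.7714 × 0.3143 / 0.7875
     = 0.24245102 / 0.7875
     = 0.3079


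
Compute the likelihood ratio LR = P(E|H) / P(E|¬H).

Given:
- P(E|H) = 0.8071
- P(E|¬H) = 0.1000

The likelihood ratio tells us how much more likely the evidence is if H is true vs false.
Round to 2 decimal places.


Likelihood Ratio (LR) = P(E|H) / P(E|¬H)

LR = 0.8071 / 0.1000
   = 8.07

The evidence is 8.07 times more likely if H is true than if H is false.
Because LR exceeds 1, E is evidence for H.


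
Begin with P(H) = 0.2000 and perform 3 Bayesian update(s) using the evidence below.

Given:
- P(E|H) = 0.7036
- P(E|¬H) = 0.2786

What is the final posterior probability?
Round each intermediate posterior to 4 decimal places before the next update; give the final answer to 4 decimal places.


Sequential Bayesian updating:

Initial prior: P(H) = 0.2000

Update 1:
  P(E) = 0.7036 × 0.2000 + 0.2786 × 0.8000 = 0.14072000 + 0.22288000 = 0.36360000
  P(H|E) = 0.14072000 / 0.36360000 = 0.3870

Update 2:
  P(E) = 0.7036 × 0.3870 + 0.2786 × 0.6130 = 0.27229320 + 0.17078180 = 0.44307500
  P(H|E) = 0.27229320 / 0.44307500 = 0.6146

Update 3:
  P(E) = 0.7036 × 0.6146 + 0.2786 × 0.3854 = 0.43243256 + 0.10737244 = 0.53980500
  P(H|E) = 0.43243256 / 0.53980500 = 0.8011

Final posterior: 0.8011


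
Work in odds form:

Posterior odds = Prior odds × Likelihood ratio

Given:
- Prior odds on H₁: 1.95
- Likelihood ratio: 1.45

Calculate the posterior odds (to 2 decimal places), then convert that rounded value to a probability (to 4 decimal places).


Step 1: Calculate posterior odds
Posterior odds = Prior odds × LR
               = 1.95 × 1.45
               = 2.83

Step 2: Convert to probability
P(H₁|E) = Posterior odds / (1 + Posterior odds)
       = 2.83 / (1 + 2.83)
       = 2.83 / 3.83
       = 0.7389

The evidence increased P(H₁) from 0.6610 to 0.7389.
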